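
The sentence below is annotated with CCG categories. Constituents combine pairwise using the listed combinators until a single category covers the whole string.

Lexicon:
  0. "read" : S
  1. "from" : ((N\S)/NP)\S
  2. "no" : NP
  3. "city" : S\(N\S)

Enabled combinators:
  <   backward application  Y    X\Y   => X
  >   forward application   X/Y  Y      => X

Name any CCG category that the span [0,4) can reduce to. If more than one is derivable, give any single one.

[0,4] S   <
  [0,3] N\S   >
    [0,2] (N\S)/NP   <
      [0,1] "read" : S
      [1,2] "from" : ((N\S)/NP)\S
    [2,3] "no" : NP
  [3,4] "city" : S\(N\S)

S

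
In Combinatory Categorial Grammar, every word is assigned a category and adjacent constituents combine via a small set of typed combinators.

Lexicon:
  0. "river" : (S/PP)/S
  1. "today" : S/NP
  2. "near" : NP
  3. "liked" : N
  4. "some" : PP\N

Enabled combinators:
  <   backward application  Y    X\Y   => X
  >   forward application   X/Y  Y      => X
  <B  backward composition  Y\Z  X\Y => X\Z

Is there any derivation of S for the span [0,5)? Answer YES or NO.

YES

[0,5] S   >
  [0,3] S/PP   >
    [0,1] "river" : (S/PP)/S
    [1,3] S   >
      [1,2] "today" : S/NP
      [2,3] "near" : NP
  [3,5] PP   <
    [3,4] "liked" : N
    [4,5] "some" : PP\N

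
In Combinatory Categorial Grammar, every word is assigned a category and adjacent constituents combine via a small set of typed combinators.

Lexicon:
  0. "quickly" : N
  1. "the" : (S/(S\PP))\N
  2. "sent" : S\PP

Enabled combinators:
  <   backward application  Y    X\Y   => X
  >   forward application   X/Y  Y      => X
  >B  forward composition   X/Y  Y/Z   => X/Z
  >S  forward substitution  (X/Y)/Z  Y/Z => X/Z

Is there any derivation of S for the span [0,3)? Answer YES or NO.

YES

[0,3] S   >
  [0,2] S/(S\PP)   <
    [0,1] "quickly" : N
    [1,2] "the" : (S/(S\PP))\N
  [2,3] "sent" : S\PP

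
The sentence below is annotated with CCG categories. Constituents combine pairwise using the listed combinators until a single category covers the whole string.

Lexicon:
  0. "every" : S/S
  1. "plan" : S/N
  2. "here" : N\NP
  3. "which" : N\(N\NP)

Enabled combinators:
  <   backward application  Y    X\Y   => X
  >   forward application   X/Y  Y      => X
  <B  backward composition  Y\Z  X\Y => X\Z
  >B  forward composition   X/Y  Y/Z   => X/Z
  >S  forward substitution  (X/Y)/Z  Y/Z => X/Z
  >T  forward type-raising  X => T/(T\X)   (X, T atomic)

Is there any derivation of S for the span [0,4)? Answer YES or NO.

YES

[0,4] S   >
  [0,2] S/N   >B
    [0,1] "every" : S/S
    [1,2] "plan" : S/N
  [2,4] N   <
    [2,3] "here" : N\NP
    [3,4] "which" : N\(N\NP)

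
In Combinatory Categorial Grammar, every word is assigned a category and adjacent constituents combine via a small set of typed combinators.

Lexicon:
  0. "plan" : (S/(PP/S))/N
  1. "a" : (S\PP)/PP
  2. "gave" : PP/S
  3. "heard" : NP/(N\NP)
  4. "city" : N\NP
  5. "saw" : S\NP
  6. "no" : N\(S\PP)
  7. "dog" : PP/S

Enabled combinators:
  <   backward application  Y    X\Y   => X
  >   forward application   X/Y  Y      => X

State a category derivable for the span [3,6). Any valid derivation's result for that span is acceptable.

S

[0,8] S   >
  [0,7] S/(PP/S)   >
    [0,1] "plan" : (S/(PP/S))/N
    [1,7] N   <
      [1,6] S\PP   >
        [1,2] "a" : (S\PP)/PP
        [2,6] PP   >
          [2,3] "gave" : PP/S
          [3,6] S   <
            [3,5] NP   >
              [3,4] "heard" : NP/(N\NP)
              [4,5] "city" : N\NP
            [5,6] "saw" : S\NP
      [6,7] "no" : N\(S\PP)
  [7,8] "dog" : PP/S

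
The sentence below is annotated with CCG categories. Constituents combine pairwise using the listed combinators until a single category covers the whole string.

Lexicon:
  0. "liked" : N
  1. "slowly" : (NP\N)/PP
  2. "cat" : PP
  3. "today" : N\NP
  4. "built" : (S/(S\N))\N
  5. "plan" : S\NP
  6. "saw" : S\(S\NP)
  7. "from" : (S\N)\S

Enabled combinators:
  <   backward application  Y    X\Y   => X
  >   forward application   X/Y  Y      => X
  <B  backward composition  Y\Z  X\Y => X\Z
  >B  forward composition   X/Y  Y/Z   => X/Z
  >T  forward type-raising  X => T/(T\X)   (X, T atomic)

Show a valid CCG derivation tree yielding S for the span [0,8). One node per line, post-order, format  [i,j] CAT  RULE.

[0,8] S   >
  [0,5] S/(S\N)   <
    [0,4] N   <
      [0,3] NP   >
        [0,1] NP/(NP\N)   >T
          [0,1] "liked" : N
        [1,3] NP\N   >
          [1,2] "slowly" : (NP\N)/PP
          [2,3] "cat" : PP
      [3,4] "today" : N\NP
    [4,5] "built" : (S/(S\N))\N
  [5,8] S\N   <
    [5,7] S   <
      [5,6] "plan" : S\NP
      [6,7] "saw" : S\(S\NP)
    [7,8] "from" : (S\N)\S

[0,1] N  lex  "liked"
[0,1] NP/(NP\N)  >T
[1,2] (NP\N)/PP  lex  "slowly"
[2,3] PP  lex  "cat"
[1,3] NP\N  >  k=2
[0,3] NP  >  k=1
[3,4] N\NP  lex  "today"
[0,4] N  <  k=3
[4,5] (S/(S\N))\N  lex  "built"
[0,5] S/(S\N)  <  k=4
[5,6] S\NP  lex  "plan"
[6,7] S\(S\NP)  lex  "saw"
[5,7] S  <  k=6
[7,8] (S\N)\S  lex  "from"
[5,8] S\N  <  k=7
[0,8] S  >  k=5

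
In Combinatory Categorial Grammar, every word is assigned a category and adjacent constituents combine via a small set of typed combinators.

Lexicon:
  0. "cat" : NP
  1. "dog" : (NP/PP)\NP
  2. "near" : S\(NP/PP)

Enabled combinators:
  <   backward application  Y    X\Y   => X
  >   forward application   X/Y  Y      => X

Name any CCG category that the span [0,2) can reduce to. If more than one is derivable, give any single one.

[0,3] S   <
  [0,2] NP/PP   <
    [0,1] "cat" : NP
    [1,2] "dog" : (NP/PP)\NP
  [2,3] "near" : S\(NP/PP)

NP/PP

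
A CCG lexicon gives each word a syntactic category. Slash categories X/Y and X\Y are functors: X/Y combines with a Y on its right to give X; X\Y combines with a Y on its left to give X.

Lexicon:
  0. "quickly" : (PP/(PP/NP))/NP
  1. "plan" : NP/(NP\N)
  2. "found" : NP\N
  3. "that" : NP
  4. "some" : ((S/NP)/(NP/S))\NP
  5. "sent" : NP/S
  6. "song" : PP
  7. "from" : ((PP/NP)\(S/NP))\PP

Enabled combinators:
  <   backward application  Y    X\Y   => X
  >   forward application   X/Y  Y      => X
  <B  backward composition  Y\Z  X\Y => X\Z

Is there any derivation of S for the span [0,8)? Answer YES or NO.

NO

(PP/(PP/NP))/NP NP/(NP\N) NP\N NP ((S/NP)/(NP/S))\NP NP/S PP ((PP/NP)\(S/NP))\PP
CKY chart[0,8] = {PP}; S ∉ chart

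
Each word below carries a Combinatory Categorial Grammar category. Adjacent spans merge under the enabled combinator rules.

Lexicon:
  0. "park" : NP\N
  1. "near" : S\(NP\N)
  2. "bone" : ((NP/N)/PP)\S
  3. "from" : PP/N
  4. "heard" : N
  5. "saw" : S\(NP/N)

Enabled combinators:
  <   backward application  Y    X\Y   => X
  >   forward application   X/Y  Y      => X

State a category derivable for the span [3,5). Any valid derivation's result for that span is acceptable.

[0,6] S   <
  [0,5] NP/N   >
    [0,3] (NP/N)/PP   <
      [0,2] S   <
        [0,1] "park" : NP\N
        [1,2] "near" : S\(NP\N)
      [2,3] "bone" : ((NP/N)/PP)\S
    [3,5] PP   >
      [3,4] "from" : PP/N
      [4,5] "heard" : N
  [5,6] "saw" : S\(NP/N)

PP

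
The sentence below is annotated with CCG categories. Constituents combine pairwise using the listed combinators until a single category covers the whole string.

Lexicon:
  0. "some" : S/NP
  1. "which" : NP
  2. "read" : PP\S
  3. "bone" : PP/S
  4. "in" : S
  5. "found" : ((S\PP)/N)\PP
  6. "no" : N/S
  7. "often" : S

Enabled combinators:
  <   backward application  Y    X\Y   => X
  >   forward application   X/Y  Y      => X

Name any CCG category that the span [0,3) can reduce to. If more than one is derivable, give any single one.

[0,8] S   <
  [0,3] PP   <
    [0,2] S   >
      [0,1] "some" : S/NP
      [1,2] "which" : NP
    [2,3] "read" : PP\S
  [3,8] S\PP   >
    [3,6] (S\PP)/N   <
      [3,5] PP   >
        [3,4] "bone" : PP/S
        [4,5] "in" : S
      [5,6] "found" : ((S\PP)/N)\PP
    [6,8] N   >
      [6,7] "no" : N/S
      [7,8] "often" : S

PP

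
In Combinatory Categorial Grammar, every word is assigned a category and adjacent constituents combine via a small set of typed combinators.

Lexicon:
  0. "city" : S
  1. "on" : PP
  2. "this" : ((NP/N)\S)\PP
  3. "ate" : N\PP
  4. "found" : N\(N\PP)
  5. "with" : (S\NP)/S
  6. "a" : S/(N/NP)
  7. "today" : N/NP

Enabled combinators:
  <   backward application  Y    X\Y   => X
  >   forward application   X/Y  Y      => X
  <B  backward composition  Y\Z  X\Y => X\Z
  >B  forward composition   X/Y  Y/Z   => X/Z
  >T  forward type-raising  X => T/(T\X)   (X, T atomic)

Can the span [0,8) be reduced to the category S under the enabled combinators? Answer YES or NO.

YES

[0,8] S   <
  [0,5] NP   >
    [0,3] NP/N   <
      [0,1] "city" : S
      [1,3] (NP/N)\S   <
        [1,2] "on" : PP
        [2,3] "this" : ((NP/N)\S)\PP
    [3,5] N   <
      [3,4] "ate" : N\PP
      [4,5] "found" : N\(N\PP)
  [5,8] S\NP   >
    [5,6] "with" : (S\NP)/S
    [6,8] S   >
      [6,7] "a" : S/(N/NP)
      [7,8] "today" : N/NP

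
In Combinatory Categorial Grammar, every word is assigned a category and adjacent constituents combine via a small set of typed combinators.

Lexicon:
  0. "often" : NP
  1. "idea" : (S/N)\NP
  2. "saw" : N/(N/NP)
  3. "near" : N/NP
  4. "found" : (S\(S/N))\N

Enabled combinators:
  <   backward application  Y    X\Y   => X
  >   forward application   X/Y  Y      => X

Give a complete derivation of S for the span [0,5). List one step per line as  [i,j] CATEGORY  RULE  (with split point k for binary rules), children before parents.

[0,1] NP  lex  "often"
[1,2] (S/N)\NP  lex  "idea"
[0,2] S/N  <  k=1
[2,3] N/(N/NP)  lex  "saw"
[3,4] N/NP  lex  "near"
[2,4] N  >  k=3
[4,5] (S\(S/N))\N  lex  "found"
[2,5] S\(S/N)  <  k=4
[0,5] S  <  k=2

[0,5] S   <
  [0,2] S/N   <
    [0,1] "often" : NP
    [1,2] "idea" : (S/N)\NP
  [2,5] S\(S/N)   <
    [2,4] N   >
      [2,3] "saw" : N/(N/NP)
      [3,4] "near" : N/NP
    [4,5] "found" : (S\(S/N))\N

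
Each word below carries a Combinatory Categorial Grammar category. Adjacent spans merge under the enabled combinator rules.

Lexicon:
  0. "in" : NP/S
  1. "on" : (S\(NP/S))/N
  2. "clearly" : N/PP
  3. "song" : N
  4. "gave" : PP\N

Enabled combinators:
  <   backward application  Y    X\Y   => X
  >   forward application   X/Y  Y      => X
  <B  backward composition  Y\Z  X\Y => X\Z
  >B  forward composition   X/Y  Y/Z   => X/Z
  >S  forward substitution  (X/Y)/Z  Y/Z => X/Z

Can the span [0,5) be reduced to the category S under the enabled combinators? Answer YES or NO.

[0,5] S   <
  [0,1] "in" : NP/S
  [1,5] S\(NP/S)   >
    [1,2] "on" : (S\(NP/S))/N
    [2,5] N   >
      [2,3] "clearly" : N/PP
      [3,5] PP   <
        [3,4] "song" : N
        [4,5] "gave" : PP\N

YES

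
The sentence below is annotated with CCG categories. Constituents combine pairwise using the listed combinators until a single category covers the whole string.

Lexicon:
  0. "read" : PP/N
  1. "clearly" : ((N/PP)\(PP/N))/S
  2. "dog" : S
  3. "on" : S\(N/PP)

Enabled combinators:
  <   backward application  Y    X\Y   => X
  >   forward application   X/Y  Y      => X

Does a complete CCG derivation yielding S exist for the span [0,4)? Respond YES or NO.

[0,4] S   <
  [0,3] N/PP   <
    [0,1] "read" : PP/N
    [1,3] (N/PP)\(PP/N)   >
      [1,2] "clearly" : ((N/PP)\(PP/N))/S
      [2,3] "dog" : S
  [3,4] "on" : S\(N/PP)

YES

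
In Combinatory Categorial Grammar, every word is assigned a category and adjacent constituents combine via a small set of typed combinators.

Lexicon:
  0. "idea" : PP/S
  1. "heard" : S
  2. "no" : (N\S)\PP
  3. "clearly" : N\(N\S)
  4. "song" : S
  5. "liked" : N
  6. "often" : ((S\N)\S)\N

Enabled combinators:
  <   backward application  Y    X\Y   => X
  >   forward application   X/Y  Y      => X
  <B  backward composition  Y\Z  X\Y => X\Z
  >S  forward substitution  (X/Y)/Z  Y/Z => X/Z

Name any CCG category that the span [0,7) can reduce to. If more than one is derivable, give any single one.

[0,7] S   <
  [0,2] PP   >
    [0,1] "idea" : PP/S
    [1,2] "heard" : S
  [2,7] S\PP   <B
    [2,4] N\PP   <B
      [2,3] "no" : (N\S)\PP
      [3,4] "clearly" : N\(N\S)
    [4,7] S\N   <
      [4,5] "song" : S
      [5,7] (S\N)\S   <
        [5,6] "liked" : N
        [6,7] "often" : ((S\N)\S)\N

S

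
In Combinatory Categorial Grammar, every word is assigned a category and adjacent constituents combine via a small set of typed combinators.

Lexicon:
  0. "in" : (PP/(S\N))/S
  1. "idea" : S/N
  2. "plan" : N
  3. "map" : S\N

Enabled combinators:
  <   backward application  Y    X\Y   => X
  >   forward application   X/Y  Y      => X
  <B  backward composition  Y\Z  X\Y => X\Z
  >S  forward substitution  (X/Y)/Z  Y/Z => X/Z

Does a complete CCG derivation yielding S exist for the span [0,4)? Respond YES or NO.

(PP/(S\N))/S S/N N S\N
CKY chart[0,4] = {PP}; S ∉ chart

NO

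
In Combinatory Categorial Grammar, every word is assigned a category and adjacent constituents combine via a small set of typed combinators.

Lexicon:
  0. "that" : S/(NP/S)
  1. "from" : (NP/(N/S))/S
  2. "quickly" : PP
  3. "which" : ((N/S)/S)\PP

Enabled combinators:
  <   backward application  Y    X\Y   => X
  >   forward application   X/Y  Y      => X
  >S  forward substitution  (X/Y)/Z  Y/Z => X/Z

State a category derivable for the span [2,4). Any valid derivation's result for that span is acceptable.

(N/S)/S

[0,4] S   >
  [0,1] "that" : S/(NP/S)
  [1,4] NP/S   >S
    [1,2] "from" : (NP/(N/S))/S
    [2,4] (N/S)/S   <
      [2,3] "quickly" : PP
      [3,4] "which" : ((N/S)/S)\PP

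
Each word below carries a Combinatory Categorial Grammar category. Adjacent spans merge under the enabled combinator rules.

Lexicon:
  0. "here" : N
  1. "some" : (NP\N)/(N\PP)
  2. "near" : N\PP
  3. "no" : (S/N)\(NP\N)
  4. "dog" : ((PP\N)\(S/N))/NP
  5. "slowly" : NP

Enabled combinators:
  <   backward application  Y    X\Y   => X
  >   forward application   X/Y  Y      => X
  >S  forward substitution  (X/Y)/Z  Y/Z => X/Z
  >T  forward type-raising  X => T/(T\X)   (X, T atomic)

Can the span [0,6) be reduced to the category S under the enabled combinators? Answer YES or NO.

N (NP\N)/(N\PP) N\PP (S/N)\(NP\N) ((PP\N)\(S/N))/NP NP
CKY chart[0,6] = {N/(N\PP), NP/(NP\PP), PP, PP/(PP\PP), S/(S\PP)}; S ∉ chart

NO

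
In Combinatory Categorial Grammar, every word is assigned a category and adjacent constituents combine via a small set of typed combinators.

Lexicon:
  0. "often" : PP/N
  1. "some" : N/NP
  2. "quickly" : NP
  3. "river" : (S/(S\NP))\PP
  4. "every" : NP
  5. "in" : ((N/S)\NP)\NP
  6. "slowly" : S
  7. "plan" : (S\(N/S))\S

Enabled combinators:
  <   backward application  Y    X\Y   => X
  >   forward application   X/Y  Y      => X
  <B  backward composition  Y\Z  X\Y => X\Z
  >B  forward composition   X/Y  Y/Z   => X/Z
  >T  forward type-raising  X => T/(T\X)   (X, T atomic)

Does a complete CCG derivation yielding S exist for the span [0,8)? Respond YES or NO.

YES

[0,8] S   >
  [0,4] S/(S\NP)   <
    [0,3] PP   >
      [0,2] PP/NP   >B
        [0,1] "often" : PP/N
        [1,2] "some" : N/NP
      [2,3] "quickly" : NP
    [3,4] "river" : (S/(S\NP))\PP
  [4,8] S\NP   <B
    [4,6] (N/S)\NP   <
      [4,5] "every" : NP
      [5,6] "in" : ((N/S)\NP)\NP
    [6,8] S\(N/S)   <
      [6,7] "slowly" : S
      [7,8] "plan" : (S\(N/S))\S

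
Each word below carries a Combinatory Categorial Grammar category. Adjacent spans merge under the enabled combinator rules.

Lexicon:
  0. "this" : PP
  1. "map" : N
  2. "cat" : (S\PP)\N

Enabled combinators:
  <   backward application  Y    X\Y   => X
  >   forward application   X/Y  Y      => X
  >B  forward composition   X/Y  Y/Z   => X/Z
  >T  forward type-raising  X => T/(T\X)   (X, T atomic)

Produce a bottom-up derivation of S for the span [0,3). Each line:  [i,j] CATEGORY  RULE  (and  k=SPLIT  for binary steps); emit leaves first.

[0,3] S   >
  [0,1] S/(S\PP)   >T
    [0,1] "this" : PP
  [1,3] S\PP   <
    [1,2] "map" : N
    [2,3] "cat" : (S\PP)\N

[0,1] PP  lex  "this"
[0,1] S/(S\PP)  >T
[1,2] N  lex  "map"
[2,3] (S\PP)\N  lex  "cat"
[1,3] S\PP  <  k=2
[0,3] S  >  k=1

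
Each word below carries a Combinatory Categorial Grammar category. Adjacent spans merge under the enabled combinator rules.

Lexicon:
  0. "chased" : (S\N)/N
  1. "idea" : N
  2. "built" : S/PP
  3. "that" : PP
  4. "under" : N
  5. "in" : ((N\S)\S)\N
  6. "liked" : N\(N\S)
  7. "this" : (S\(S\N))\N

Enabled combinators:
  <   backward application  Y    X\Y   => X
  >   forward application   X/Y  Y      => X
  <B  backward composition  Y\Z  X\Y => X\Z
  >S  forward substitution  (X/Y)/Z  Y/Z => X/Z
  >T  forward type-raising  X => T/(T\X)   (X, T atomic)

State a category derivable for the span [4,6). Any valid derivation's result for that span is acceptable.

[0,8] S   <
  [0,2] S\N   >
    [0,1] "chased" : (S\N)/N
    [1,2] "idea" : N
  [2,8] S\(S\N)   <
    [2,7] N   <
      [2,6] N\S   <
        [2,4] S   >
          [2,3] "built" : S/PP
          [3,4] "that" : PP
        [4,6] (N\S)\S   <
          [4,5] "under" : N
          [5,6] "in" : ((N\S)\S)\N
      [6,7] "liked" : N\(N\S)
    [7,8] "this" : (S\(S\N))\N

(N\S)\S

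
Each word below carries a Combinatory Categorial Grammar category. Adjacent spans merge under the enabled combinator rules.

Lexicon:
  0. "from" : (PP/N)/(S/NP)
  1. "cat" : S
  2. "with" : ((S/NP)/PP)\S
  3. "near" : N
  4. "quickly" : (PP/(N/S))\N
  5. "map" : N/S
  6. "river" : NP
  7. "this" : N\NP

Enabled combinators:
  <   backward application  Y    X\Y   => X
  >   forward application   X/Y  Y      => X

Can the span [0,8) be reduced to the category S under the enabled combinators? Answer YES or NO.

(PP/N)/(S/NP) S ((S/NP)/PP)\S N (PP/(N/S))\N N/S NP N\NP
CKY chart[0,8] = {PP}; S ∉ chart

NO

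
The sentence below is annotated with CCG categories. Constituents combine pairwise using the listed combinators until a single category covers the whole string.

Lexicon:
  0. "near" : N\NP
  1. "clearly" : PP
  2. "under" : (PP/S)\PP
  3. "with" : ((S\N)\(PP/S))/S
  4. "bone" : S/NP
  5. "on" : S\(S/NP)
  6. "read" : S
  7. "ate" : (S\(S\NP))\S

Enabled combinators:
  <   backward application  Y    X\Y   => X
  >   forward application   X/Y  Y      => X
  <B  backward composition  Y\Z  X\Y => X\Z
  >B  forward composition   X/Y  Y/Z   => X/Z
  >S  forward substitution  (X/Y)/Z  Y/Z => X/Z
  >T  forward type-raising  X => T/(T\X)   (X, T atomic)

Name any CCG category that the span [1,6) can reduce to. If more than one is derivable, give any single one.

S\N

[0,8] S   <
  [0,6] S\NP   <B
    [0,1] "near" : N\NP
    [1,6] S\N   <
      [1,3] PP/S   <
        [1,2] "clearly" : PP
        [2,3] "under" : (PP/S)\PP
      [3,6] (S\N)\(PP/S)   >
        [3,4] "with" : ((S\N)\(PP/S))/S
        [4,6] S   <
          [4,5] "bone" : S/NP
          [5,6] "on" : S\(S/NP)
  [6,8] S\(S\NP)   <
    [6,7] "read" : S
    [7,8] "ate" : (S\(S\NP))\S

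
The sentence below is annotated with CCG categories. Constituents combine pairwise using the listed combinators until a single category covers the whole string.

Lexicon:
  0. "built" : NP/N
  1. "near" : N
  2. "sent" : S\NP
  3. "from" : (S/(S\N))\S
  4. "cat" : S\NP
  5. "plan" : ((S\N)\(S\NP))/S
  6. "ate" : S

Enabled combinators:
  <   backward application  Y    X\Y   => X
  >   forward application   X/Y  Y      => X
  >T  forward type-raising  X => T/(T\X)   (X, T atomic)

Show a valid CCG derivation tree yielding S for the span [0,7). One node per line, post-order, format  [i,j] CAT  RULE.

[0,1] NP/N  lex  "built"
[1,2] N  lex  "near"
[0,2] NP  >  k=1
[2,3] S\NP  lex  "sent"
[0,3] S  <  k=2
[3,4] (S/(S\N))\S  lex  "from"
[0,4] S/(S\N)  <  k=3
[4,5] S\NP  lex  "cat"
[5,6] ((S\N)\(S\NP))/S  lex  "plan"
[6,7] S  lex  "ate"
[5,7] (S\N)\(S\NP)  >  k=6
[4,7] S\N  <  k=5
[0,7] S  >  k=4

[0,7] S   >
  [0,4] S/(S\N)   <
    [0,3] S   <
      [0,2] NP   >
        [0,1] "built" : NP/N
        [1,2] "near" : N
      [2,3] "sent" : S\NP
    [3,4] "from" : (S/(S\N))\S
  [4,7] S\N   <
    [4,5] "cat" : S\NP
    [5,7] (S\N)\(S\NP)   >
      [5,6] "plan" : ((S\N)\(S\NP))/S
      [6,7] "ate" : S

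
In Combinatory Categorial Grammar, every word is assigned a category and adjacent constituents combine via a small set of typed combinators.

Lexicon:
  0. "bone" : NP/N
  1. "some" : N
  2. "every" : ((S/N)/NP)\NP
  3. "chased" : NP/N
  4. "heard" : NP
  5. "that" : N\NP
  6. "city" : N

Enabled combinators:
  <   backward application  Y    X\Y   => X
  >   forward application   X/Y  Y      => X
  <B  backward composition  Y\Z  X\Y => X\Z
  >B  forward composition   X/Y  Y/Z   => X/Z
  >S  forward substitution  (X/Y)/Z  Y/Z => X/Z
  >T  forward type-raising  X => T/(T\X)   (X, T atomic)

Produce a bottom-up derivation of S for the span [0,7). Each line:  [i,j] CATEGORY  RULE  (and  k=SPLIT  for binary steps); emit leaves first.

[0,7] S   >
  [0,6] S/N   >
    [0,3] (S/N)/NP   <
      [0,2] NP   >
        [0,1] "bone" : NP/N
        [1,2] "some" : N
      [2,3] "every" : ((S/N)/NP)\NP
    [3,6] NP   >
      [3,4] "chased" : NP/N
      [4,6] N   <
        [4,5] "heard" : NP
        [5,6] "that" : N\NP
  [6,7] "city" : N

[0,1] NP/N  lex  "bone"
[1,2] N  lex  "some"
[0,2] NP  >  k=1
[2,3] ((S/N)/NP)\NP  lex  "every"
[0,3] (S/N)/NP  <  k=2
[3,4] NP/N  lex  "chased"
[4,5] NP  lex  "heard"
[5,6] N\NP  lex  "that"
[4,6] N  <  k=5
[3,6] NP  >  k=4
[0,6] S/N  >  k=3
[6,7] N  lex  "city"
[0,7] S  >  k=6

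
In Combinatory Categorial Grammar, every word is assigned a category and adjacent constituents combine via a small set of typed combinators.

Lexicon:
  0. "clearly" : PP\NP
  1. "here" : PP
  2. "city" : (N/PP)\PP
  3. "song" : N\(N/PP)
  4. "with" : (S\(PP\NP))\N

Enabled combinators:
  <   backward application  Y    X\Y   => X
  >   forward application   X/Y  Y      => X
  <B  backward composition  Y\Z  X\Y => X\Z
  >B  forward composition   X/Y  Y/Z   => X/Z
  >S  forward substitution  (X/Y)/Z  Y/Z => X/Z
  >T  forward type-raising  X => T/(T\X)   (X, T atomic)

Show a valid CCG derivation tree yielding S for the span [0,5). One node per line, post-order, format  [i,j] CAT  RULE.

[0,5] S   <
  [0,1] "clearly" : PP\NP
  [1,5] S\(PP\NP)   <
    [1,4] N   >
      [1,2] N/(N\PP)   >T
        [1,2] "here" : PP
      [2,4] N\PP   <B
        [2,3] "city" : (N/PP)\PP
        [3,4] "song" : N\(N/PP)
    [4,5] "with" : (S\(PP\NP))\N

[0,1] PP\NP  lex  "clearly"
[1,2] PP  lex  "here"
[1,2] N/(N\PP)  >T
[2,3] (N/PP)\PP  lex  "city"
[3,4] N\(N/PP)  lex  "song"
[2,4] N\PP  <B  k=3
[1,4] N  >  k=2
[4,5] (S\(PP\NP))\N  lex  "with"
[1,5] S\(PP\NP)  <  k=4
[0,5] S  <  k=1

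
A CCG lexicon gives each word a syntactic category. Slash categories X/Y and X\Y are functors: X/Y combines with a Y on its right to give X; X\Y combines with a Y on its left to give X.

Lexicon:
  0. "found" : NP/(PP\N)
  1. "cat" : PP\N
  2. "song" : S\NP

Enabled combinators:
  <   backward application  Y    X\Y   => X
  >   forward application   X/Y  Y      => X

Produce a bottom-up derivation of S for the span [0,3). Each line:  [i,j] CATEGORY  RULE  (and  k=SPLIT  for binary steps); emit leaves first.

[0,3] S   <
  [0,2] NP   >
    [0,1] "found" : NP/(PP\N)
    [1,2] "cat" : PP\N
  [2,3] "song" : S\NP

[0,1] NP/(PP\N)  lex  "found"
[1,2] PP\N  lex  "cat"
[0,2] NP  >  k=1
[2,3] S\NP  lex  "song"
[0,3] S  <  k=2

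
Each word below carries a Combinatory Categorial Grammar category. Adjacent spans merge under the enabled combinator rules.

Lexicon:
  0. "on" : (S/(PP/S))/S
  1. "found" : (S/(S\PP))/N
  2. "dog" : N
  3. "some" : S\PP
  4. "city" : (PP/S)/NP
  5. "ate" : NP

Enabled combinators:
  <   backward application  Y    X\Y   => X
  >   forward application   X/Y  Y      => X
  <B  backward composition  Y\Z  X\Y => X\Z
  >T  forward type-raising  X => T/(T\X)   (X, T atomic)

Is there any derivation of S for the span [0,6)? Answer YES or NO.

YES

[0,6] S   >
  [0,4] S/(PP/S)   >
    [0,1] "on" : (S/(PP/S))/S
    [1,4] S   >
      [1,3] S/(S\PP)   >
        [1,2] "found" : (S/(S\PP))/N
        [2,3] "dog" : N
      [3,4] "some" : S\PP
  [4,6] PP/S   >
    [4,5] "city" : (PP/S)/NP
    [5,6] "ate" : NP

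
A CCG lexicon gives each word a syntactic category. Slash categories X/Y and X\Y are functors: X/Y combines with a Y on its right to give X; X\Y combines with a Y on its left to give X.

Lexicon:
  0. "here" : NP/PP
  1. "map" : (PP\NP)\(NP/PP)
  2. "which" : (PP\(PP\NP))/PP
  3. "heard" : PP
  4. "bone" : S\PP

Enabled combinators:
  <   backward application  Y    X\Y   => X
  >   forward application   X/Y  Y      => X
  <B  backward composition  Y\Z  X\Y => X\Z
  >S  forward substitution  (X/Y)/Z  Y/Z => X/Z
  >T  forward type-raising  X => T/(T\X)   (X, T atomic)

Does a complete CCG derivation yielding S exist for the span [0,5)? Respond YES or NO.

[0,5] S   <
  [0,4] PP   <
    [0,2] PP\NP   <
      [0,1] "here" : NP/PP
      [1,2] "map" : (PP\NP)\(NP/PP)
    [2,4] PP\(PP\NP)   >
      [2,3] "which" : (PP\(PP\NP))/PP
      [3,4] "heard" : PP
  [4,5] "bone" : S\PP

YES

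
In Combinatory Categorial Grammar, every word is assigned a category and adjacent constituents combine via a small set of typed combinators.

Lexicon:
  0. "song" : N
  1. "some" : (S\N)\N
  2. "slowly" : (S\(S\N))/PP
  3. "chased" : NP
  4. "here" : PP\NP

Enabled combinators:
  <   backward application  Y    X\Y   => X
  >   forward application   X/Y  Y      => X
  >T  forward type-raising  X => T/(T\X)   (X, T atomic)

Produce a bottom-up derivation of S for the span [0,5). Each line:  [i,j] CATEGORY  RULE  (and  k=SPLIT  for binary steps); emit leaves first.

[0,5] S   <
  [0,2] S\N   <
    [0,1] "song" : N
    [1,2] "some" : (S\N)\N
  [2,5] S\(S\N)   >
    [2,3] "slowly" : (S\(S\N))/PP
    [3,5] PP   <
      [3,4] "chased" : NP
      [4,5] "here" : PP\NP

[0,1] N  lex  "song"
[1,2] (S\N)\N  lex  "some"
[0,2] S\N  <  k=1
[2,3] (S\(S\N))/PP  lex  "slowly"
[3,4] NP  lex  "chased"
[4,5] PP\NP  lex  "here"
[3,5] PP  <  k=4
[2,5] S\(S\N)  >  k=3
[0,5] S  <  k=2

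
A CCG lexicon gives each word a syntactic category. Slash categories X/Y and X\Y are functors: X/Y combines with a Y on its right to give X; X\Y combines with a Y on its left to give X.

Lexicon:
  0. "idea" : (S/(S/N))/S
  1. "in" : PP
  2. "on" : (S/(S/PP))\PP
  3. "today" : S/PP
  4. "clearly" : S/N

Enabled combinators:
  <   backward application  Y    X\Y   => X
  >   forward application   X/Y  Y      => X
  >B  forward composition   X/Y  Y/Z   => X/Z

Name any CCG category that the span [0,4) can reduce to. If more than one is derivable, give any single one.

S/(S/N)

[0,5] S   >
  [0,4] S/(S/N)   >
    [0,1] "idea" : (S/(S/N))/S
    [1,4] S   >
      [1,3] S/(S/PP)   <
        [1,2] "in" : PP
        [2,3] "on" : (S/(S/PP))\PP
      [3,4] "today" : S/PP
  [4,5] "clearly" : S/N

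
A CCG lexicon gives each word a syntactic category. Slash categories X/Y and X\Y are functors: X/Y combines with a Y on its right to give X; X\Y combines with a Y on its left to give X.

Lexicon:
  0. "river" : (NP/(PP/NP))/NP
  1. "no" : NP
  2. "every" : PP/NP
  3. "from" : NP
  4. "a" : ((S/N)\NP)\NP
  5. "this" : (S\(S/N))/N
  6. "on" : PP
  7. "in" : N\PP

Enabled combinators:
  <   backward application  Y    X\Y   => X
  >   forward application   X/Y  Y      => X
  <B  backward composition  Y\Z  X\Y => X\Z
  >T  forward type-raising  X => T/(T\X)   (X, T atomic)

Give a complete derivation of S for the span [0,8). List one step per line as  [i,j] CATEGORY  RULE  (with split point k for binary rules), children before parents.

[0,8] S   <
  [0,3] NP   >
    [0,2] NP/(PP/NP)   >
      [0,1] "river" : (NP/(PP/NP))/NP
      [1,2] "no" : NP
    [2,3] "every" : PP/NP
  [3,8] S\NP   <B
    [3,5] (S/N)\NP   <
      [3,4] "from" : NP
      [4,5] "a" : ((S/N)\NP)\NP
    [5,8] S\(S/N)   >
      [5,6] "this" : (S\(S/N))/N
      [6,8] N   >
        [6,7] N/(N\PP)   >T
          [6,7] "on" : PP
        [7,8] "in" : N\PP

[0,1] (NP/(PP/NP))/NP  lex  "river"
[1,2] NP  lex  "no"
[0,2] NP/(PP/NP)  >  k=1
[2,3] PP/NP  lex  "every"
[0,3] NP  >  k=2
[3,4] NP  lex  "from"
[4,5] ((S/N)\NP)\NP  lex  "a"
[3,5] (S/N)\NP  <  k=4
[5,6] (S\(S/N))/N  lex  "this"
[6,7] PP  lex  "on"
[6,7] N/(N\PP)  >T
[7,8] N\PP  lex  "in"
[6,8] N  >  k=7
[5,8] S\(S/N)  >  k=6
[3,8] S\NP  <B  k=5
[0,8] S  <  k=3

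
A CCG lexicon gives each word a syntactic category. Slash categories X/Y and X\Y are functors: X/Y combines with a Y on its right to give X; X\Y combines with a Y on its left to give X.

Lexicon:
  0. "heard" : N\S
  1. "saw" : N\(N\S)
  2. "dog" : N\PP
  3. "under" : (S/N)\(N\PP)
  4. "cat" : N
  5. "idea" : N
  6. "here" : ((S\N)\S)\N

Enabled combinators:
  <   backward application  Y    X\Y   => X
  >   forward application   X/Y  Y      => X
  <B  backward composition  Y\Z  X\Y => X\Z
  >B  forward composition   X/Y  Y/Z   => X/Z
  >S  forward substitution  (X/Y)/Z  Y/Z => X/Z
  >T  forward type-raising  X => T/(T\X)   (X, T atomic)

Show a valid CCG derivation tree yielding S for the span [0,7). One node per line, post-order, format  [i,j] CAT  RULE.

[0,1] N\S  lex  "heard"
[1,2] N\(N\S)  lex  "saw"
[0,2] N  <  k=1
[2,3] N\PP  lex  "dog"
[3,4] (S/N)\(N\PP)  lex  "under"
[2,4] S/N  <  k=3
[4,5] N  lex  "cat"
[2,5] S  >  k=4
[5,6] N  lex  "idea"
[6,7] ((S\N)\S)\N  lex  "here"
[5,7] (S\N)\S  <  k=6
[2,7] S\N  <  k=5
[0,7] S  <  k=2

[0,7] S   <
  [0,2] N   <
    [0,1] "heard" : N\S
    [1,2] "saw" : N\(N\S)
  [2,7] S\N   <
    [2,5] S   >
      [2,4] S/N   <
        [2,3] "dog" : N\PP
        [3,4] "under" : (S/N)\(N\PP)
      [4,5] "cat" : N
    [5,7] (S\N)\S   <
      [5,6] "idea" : N
      [6,7] "here" : ((S\N)\S)\N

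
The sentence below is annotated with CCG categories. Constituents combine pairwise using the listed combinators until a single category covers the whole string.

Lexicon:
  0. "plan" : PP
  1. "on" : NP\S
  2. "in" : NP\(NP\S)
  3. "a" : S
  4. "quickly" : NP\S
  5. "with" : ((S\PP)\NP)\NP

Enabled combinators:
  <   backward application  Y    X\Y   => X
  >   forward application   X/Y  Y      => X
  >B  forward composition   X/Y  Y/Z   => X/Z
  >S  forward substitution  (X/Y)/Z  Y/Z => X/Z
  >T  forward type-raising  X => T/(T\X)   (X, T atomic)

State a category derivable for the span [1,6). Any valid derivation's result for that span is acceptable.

S\PP

[0,6] S   <
  [0,1] "plan" : PP
  [1,6] S\PP   <
    [1,3] NP   <
      [1,2] "on" : NP\S
      [2,3] "in" : NP\(NP\S)
    [3,6] (S\PP)\NP   <
      [3,5] NP   <
        [3,4] "a" : S
        [4,5] "quickly" : NP\S
      [5,6] "with" : ((S\PP)\NP)\NP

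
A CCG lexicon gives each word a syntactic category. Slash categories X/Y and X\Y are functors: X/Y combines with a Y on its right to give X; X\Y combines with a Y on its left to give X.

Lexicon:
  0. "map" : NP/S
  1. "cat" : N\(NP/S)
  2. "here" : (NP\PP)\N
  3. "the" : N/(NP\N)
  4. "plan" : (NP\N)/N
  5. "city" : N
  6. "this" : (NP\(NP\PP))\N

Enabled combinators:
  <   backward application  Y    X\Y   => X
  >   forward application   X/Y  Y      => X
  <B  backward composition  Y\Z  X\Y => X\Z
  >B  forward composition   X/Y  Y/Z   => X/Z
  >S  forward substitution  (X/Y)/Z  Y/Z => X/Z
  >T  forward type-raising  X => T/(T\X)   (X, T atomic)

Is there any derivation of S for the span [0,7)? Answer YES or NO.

NO

NP/S N\(NP/S) (NP\PP)\N N/(NP\N) (NP\N)/N N (NP\(NP\PP))\N
CKY chart[0,7] = {N/(N\NP), NP, NP/(NP\NP), PP/(PP\NP), S/(S\NP)}; S ∉ chart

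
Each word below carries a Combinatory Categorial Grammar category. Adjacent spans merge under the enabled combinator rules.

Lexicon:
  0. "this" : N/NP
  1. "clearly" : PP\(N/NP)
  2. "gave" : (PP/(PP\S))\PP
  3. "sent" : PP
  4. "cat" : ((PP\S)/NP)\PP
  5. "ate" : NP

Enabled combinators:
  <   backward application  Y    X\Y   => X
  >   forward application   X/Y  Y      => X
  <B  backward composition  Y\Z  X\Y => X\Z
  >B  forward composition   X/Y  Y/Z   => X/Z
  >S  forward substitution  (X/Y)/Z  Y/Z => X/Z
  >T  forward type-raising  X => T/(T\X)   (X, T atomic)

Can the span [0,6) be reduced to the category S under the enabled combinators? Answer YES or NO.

N/NP PP\(N/NP) (PP/(PP\S))\PP PP ((PP\S)/NP)\PP NP
CKY chart[0,6] = {N/(N\PP), NP/(NP\PP), PP, PP/(NP\NP), PP/(PP\PP), S/(S\PP)}; S ∉ chart

NO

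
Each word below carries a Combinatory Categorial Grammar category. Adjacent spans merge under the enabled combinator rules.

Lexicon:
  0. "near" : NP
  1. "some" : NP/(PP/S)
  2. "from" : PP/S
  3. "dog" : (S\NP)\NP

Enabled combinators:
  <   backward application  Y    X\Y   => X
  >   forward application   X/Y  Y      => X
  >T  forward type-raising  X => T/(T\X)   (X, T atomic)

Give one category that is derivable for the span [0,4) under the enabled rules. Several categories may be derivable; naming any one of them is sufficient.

S

[0,4] S   <
  [0,1] "near" : NP
  [1,4] S\NP   <
    [1,3] NP   >
      [1,2] "some" : NP/(PP/S)
      [2,3] "from" : PP/S
    [3,4] "dog" : (S\NP)\NP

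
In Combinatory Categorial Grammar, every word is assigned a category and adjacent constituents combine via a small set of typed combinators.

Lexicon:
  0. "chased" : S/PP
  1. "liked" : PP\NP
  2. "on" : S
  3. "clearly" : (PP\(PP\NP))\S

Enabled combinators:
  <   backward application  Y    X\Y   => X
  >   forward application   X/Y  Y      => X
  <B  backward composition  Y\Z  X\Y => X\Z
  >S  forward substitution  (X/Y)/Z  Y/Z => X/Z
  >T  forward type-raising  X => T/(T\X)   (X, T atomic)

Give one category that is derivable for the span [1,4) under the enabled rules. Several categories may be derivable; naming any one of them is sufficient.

PP

[0,4] S   >
  [0,1] "chased" : S/PP
  [1,4] PP   <
    [1,2] "liked" : PP\NP
    [2,4] PP\(PP\NP)   <
      [2,3] "on" : S
      [3,4] "clearly" : (PP\(PP\NP))\S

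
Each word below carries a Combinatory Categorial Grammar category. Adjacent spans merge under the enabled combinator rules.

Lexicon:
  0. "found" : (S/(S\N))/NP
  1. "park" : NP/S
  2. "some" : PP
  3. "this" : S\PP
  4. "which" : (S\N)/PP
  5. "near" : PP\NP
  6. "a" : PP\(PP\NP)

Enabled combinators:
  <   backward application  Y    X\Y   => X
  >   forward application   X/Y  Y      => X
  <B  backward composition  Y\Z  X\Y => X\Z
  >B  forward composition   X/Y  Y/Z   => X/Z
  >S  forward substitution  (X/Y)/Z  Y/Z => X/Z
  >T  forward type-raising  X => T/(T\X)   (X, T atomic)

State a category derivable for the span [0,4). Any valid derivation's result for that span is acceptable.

[0,7] S   >
  [0,4] S/(S\N)   >
    [0,1] "found" : (S/(S\N))/NP
    [1,4] NP   >
      [1,2] "park" : NP/S
      [2,4] S   <
        [2,3] "some" : PP
        [3,4] "this" : S\PP
  [4,7] S\N   >
    [4,5] "which" : (S\N)/PP
    [5,7] PP   <
      [5,6] "near" : PP\NP
      [6,7] "a" : PP\(PP\NP)

S/(S\N)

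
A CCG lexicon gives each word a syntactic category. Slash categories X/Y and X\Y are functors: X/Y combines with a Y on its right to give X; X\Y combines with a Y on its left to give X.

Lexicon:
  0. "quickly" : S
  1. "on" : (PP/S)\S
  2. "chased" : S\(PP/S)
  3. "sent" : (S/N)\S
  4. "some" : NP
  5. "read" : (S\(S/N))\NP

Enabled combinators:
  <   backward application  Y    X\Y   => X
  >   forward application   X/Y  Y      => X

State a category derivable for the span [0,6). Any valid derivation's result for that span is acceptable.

S

[0,6] S   <
  [0,4] S/N   <
    [0,3] S   <
      [0,2] PP/S   <
        [0,1] "quickly" : S
        [1,2] "on" : (PP/S)\S
      [2,3] "chased" : S\(PP/S)
    [3,4] "sent" : (S/N)\S
  [4,6] S\(S/N)   <
    [4,5] "some" : NP
    [5,6] "read" : (S\(S/N))\NP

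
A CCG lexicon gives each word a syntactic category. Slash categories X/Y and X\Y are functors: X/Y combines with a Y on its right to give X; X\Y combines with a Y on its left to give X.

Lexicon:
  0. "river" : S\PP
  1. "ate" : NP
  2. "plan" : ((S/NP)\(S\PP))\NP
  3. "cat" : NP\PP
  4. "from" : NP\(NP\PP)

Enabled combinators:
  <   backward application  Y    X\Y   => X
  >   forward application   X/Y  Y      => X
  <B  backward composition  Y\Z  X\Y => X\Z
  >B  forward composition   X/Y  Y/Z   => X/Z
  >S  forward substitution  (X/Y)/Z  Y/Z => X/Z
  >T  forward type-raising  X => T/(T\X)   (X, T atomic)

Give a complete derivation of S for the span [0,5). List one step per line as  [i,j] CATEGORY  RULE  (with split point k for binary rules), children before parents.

[0,5] S   >
  [0,3] S/NP   <
    [0,1] "river" : S\PP
    [1,3] (S/NP)\(S\PP)   <
      [1,2] "ate" : NP
      [2,3] "plan" : ((S/NP)\(S\PP))\NP
  [3,5] NP   <
    [3,4] "cat" : NP\PP
    [4,5] "from" : NP\(NP\PP)

[0,1] S\PP  lex  "river"
[1,2] NP  lex  "ate"
[2,3] ((S/NP)\(S\PP))\NP  lex  "plan"
[1,3] (S/NP)\(S\PP)  <  k=2
[0,3] S/NP  <  k=1
[3,4] NP\PP  lex  "cat"
[4,5] NP\(NP\PP)  lex  "from"
[3,5] NP  <  k=4
[0,5] S  >  k=3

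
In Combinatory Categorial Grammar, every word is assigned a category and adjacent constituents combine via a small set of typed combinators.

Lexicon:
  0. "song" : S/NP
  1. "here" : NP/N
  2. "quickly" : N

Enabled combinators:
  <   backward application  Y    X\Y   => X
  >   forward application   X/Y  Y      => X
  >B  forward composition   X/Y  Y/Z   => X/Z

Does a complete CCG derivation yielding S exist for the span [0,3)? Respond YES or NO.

YES

[0,3] S   >
  [0,2] S/N   >B
    [0,1] "song" : S/NP
    [1,2] "here" : NP/N
  [2,3] "quickly" : N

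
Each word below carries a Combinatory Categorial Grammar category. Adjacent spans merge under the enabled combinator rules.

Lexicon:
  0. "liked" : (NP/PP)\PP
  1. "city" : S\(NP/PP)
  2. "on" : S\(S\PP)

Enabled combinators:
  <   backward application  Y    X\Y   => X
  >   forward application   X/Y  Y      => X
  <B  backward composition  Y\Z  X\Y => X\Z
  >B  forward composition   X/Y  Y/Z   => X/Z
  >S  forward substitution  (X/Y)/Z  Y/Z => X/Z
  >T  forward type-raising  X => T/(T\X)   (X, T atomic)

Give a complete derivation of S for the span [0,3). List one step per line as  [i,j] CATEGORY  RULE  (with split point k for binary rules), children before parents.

[0,1] (NP/PP)\PP  lex  "liked"
[1,2] S\(NP/PP)  lex  "city"
[0,2] S\PP  <B  k=1
[2,3] S\(S\PP)  lex  "on"
[0,3] S  <  k=2

[0,3] S   <
  [0,2] S\PP   <B
    [0,1] "liked" : (NP/PP)\PP
    [1,2] "city" : S\(NP/PP)
  [2,3] "on" : S\(S\PP)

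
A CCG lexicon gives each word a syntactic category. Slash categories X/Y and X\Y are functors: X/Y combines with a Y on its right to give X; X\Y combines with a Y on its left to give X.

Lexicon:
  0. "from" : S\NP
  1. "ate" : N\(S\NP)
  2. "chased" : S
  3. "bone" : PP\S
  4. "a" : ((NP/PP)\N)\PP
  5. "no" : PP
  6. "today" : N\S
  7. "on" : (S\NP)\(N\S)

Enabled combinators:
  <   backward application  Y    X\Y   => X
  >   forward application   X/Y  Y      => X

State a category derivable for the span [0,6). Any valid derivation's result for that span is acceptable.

[0,8] S   <
  [0,6] NP   >
    [0,5] NP/PP   <
      [0,2] N   <
        [0,1] "from" : S\NP
        [1,2] "ate" : N\(S\NP)
      [2,5] (NP/PP)\N   <
        [2,4] PP   <
          [2,3] "chased" : S
          [3,4] "bone" : PP\S
        [4,5] "a" : ((NP/PP)\N)\PP
    [5,6] "no" : PP
  [6,8] S\NP   <
    [6,7] "today" : N\S
    [7,8] "on" : (S\NP)\(N\S)

NP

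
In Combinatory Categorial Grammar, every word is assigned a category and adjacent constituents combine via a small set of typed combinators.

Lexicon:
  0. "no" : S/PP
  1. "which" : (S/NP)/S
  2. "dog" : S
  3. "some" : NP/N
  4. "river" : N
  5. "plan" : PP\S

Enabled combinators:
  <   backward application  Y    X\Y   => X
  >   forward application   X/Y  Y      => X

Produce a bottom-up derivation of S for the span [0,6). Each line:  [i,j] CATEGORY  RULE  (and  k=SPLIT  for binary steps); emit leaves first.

[0,1] S/PP  lex  "no"
[1,2] (S/NP)/S  lex  "which"
[2,3] S  lex  "dog"
[1,3] S/NP  >  k=2
[3,4] NP/N  lex  "some"
[4,5] N  lex  "river"
[3,5] NP  >  k=4
[1,5] S  >  k=3
[5,6] PP\S  lex  "plan"
[1,6] PP  <  k=5
[0,6] S  >  k=1

[0,6] S   >
  [0,1] "no" : S/PP
  [1,6] PP   <
    [1,5] S   >
      [1,3] S/NP   >
        [1,2] "which" : (S/NP)/S
        [2,3] "dog" : S
      [3,5] NP   >
        [3,4] "some" : NP/N
        [4,5] "river" : N
    [5,6] "plan" : PP\S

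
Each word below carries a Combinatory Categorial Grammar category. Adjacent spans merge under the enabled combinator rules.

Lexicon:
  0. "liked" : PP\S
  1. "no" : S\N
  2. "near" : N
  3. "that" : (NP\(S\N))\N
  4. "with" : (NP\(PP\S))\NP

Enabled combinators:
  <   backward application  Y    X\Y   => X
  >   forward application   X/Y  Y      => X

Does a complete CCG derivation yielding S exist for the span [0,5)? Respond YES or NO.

PP\S S\N N (NP\(S\N))\N (NP\(PP\S))\NP
CKY chart[0,5] = {NP}; S ∉ chart

NO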